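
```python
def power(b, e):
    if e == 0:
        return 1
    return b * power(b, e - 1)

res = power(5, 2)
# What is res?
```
Call trace:
power(b=5, e=2)
  power(b=5, e=1)
    power(b=5, e=0)
    -> return 1
  -> return 5
-> return 25

Final answer: 25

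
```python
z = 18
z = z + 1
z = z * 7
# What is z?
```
Trace:
  z=18
  z=19
  z=133

Final answer: 133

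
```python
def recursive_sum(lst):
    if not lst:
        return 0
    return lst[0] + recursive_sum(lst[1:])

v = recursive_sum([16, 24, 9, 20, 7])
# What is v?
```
Call trace:
recursive_sum(lst=[16, 24, 9, 20, 7])
  recursive_sum(lst=[24, 9, 20, 7])
    recursive_sum(lst=[9, 20, 7])
      recursive_sum(lst=[20, 7])
        recursive_sum(lst=[7])
          recursive_sum(lst=[])
          -> return 0
        -> return 7
      -> return 27
    -> return 36
  -> return 60
-> return 76

Final answer: 76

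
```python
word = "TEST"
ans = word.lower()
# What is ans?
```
Trace:
  word='TEST'
  word='TEST', ans='test'

Final answer: 'test'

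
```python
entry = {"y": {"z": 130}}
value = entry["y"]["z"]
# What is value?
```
Trace:
  entry={'y': {'z': 130}}
  entry={'y': {'z': 130}}, value=130

Final answer: 130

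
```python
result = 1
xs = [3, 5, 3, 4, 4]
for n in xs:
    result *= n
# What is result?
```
Trace:
  result=1
  result=3, n=3
  result=15, n=5
  result=45, n=3
  result=180, n=4
  result=720, n=4

Final answer: 720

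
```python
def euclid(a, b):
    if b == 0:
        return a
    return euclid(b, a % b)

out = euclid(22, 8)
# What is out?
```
Call trace:
euclid(a=22, b=8)
  euclid(a=8, b=6)
    euclid(a=6, b=2)
      euclid(a=2, b=0)
      -> return 2
    -> return 2
  -> return 2
-> return 2

Final answer: 2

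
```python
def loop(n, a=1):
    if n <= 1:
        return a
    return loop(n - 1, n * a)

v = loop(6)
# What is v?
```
Call trace:
loop(n=6, a=1)
  loop(n=5, a=6)
    loop(n=4, a=30)
      loop(n=3, a=120)
        loop(n=2, a=360)
          loop(n=1, a=720)
          -> return 720
        -> return 720
      -> return 720
    -> return 720
  -> return 720
-> return 720

Final answer: 720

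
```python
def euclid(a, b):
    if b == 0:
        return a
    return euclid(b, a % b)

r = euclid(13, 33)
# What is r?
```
Call trace:
euclid(a=13, b=33)
  euclid(a=33, b=13)
    euclid(a=13, b=7)
      euclid(a=7, b=6)
        euclid(a=6, b=1)
          euclid(a=1, b=0)
          -> return 1
        -> return 1
      -> return 1
    -> return 1
  -> return 1
-> return 1

Final answer: 1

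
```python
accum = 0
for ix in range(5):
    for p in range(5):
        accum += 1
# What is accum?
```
Trace:
  accum=0
  accum=1, ix=0, p=0
  accum=2, ix=0, p=1
  accum=3, ix=0, p=2
  accum=4, ix=0, p=3
  accum=5, ix=0, p=4
  accum=6, ix=1, p=0
  accum=7, ix=1, p=1
  accum=8, ix=1, p=2
  accum=9, ix=1, p=3
  accum=10, ix=1, p=4
  accum=11, ix=2, p=0
  accum=12, ix=2, p=1
  accum=13, ix=2, p=2
  accum=14, ix=2, p=3
  accum=15, ix=2, p=4
  accum=16, ix=3, p=0
  accum=17, ix=3, p=1
  accum=18, ix=3, p=2
  accum=19, ix=3, p=3
  accum=20, ix=3, p=4
  accum=21, ix=4, p=0
  accum=22, ix=4, p=1
  accum=23, ix=4, p=2
  accum=24, ix=4, p=3
  accum=25, ix=4, p=4

Final answer: 25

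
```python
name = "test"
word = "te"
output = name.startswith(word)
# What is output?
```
Trace:
  name='test'
  name='test', word='te'
  name='test', word='te', output=True

Final answer: True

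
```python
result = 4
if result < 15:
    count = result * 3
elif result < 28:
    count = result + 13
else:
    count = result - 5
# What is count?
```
Trace:
  result=4
  result=4, count=12

Final answer: 12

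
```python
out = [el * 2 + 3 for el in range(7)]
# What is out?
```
Trace:
  el=0
  el=1
  el=2
  el=3
  el=4
  el=5
  el=6
  out=[3, 5, 7, 9, 11, 13, 15]

Final answer: [3, 5, 7, 9, 11, 13, 15]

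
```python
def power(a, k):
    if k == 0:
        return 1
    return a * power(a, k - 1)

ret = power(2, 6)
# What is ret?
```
Call trace:
power(a=2, k=6)
  power(a=2, k=5)
    power(a=2, k=4)
      power(a=2, k=3)
        power(a=2, k=2)
          power(a=2, k=1)
            power(a=2, k=0)
            -> return 1
          -> return 2
        -> return 4
      -> return 8
    -> return 16
  -> return 32
-> return 64

Final answer: 64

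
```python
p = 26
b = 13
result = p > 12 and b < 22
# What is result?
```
Trace:
  p=26
  p=26, b=13
  p=26, b=13, result=True

Final answer: True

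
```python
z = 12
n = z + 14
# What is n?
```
Trace:
  z=12
  z=12, n=26

Final answer: 26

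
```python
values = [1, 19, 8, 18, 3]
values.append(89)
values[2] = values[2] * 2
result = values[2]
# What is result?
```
Trace:
  values=[1, 19, 8, 18, 3]
  values=[1, 19, 8, 18, 3, 89]
  values=[1, 19, 16, 18, 3, 89]
  values=[1, 19, 16, 18, 3, 89], result=16

Final answer: 16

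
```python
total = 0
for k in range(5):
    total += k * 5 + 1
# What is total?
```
Trace:
  total=0
  total=1, k=0
  total=7, k=1
  total=18, k=2
  total=34, k=3
  total=55, k=4

Final answer: 55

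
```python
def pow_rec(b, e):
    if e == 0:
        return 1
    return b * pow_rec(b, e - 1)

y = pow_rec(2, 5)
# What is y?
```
Call trace:
pow_rec(b=2, e=5)
  pow_rec(b=2, e=4)
    pow_rec(b=2, e=3)
      pow_rec(b=2, e=2)
        pow_rec(b=2, e=1)
          pow_rec(b=2, e=0)
          -> return 1
        -> return 2
      -> return 4
    -> return 8
  -> return 16
-> return 32

Final answer: 32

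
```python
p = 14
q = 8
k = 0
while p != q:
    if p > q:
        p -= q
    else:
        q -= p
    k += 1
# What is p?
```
Trace:
  p=14
  p=14, q=8
  p=14, q=8, k=0
  p=6, q=8, k=1
  p=6, q=2, k=2
  p=4, q=2, k=3
  p=2, q=2, k=4

Final answer: 2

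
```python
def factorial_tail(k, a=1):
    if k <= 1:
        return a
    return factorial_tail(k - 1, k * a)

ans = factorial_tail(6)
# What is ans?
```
Call trace:
factorial_tail(k=6, a=1)
  factorial_tail(k=5, a=6)
    factorial_tail(k=4, a=30)
      factorial_tail(k=3, a=120)
        factorial_tail(k=2, a=360)
          factorial_tail(k=1, a=720)
          -> return 720
        -> return 720
      -> return 720
    -> return 720
  -> return 720
-> return 720

Final answer: 720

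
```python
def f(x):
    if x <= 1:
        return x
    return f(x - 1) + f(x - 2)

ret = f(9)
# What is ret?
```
Call trace (a repeated sub-call is expanded the first time; later identical calls just restate its return value):
f(x=9)
  f(x=8)
    f(x=7)
      f(x=6)
        f(x=5)
          f(x=4)
            f(x=3)
              f(x=2)
                f(x=1)
                -> return 1
                f(x=0)
                -> return 0
              -> return 1
              f(x=1)
              -> return 1
            -> return 2
            f(x=2) -> return 1  (same call as traced above)
          -> return 3
          f(x=3) -> return 2  (same call as traced above)
        -> return 5
        f(x=4) -> return 3  (same call as traced above)
      -> return 8
      f(x=5) -> return 5  (same call as traced above)
    -> return 13
    f(x=6) -> return 8  (same call as traced above)
  -> return 21
  f(x=7) -> return 13  (same call as traced above)
-> return 34

Final answer: 34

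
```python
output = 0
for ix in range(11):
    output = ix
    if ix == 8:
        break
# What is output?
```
Trace:
  output=0
  output=0, ix=0
  output=1, ix=1
  output=2, ix=2
  output=3, ix=3
  output=4, ix=4
  output=5, ix=5
  output=6, ix=6
  output=7, ix=7
  output=8, ix=8

Final answer: 8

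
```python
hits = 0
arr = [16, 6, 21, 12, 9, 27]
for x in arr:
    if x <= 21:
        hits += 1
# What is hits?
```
Trace:
  hits=0
  hits=1, x=16
  hits=2, x=6
  hits=3, x=21
  hits=4, x=12
  hits=5, x=9
  hits=5, x=27

Final answer: 5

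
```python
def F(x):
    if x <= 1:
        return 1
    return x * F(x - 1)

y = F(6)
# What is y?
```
Call trace:
F(x=6)
  F(x=5)
    F(x=4)
      F(x=3)
        F(x=2)
          F(x=1)
          -> return 1
        -> return 2
      -> return 6
    -> return 24
  -> return 120
-> return 720

Final answer: 720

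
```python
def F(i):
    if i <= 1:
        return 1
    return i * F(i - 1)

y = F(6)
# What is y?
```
Call trace:
F(i=6)
  F(i=5)
    F(i=4)
      F(i=3)
        F(i=2)
          F(i=1)
          -> return 1
        -> return 2
      -> return 6
    -> return 24
  -> return 120
-> return 720

Final answer: 720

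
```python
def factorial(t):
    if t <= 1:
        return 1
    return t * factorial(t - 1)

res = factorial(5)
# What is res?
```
Call trace:
factorial(t=5)
  factorial(t=4)
    factorial(t=3)
      factorial(t=2)
        factorial(t=1)
        -> return 1
      -> return 2
    -> return 6
  -> return 24
-> return 120

Final answer: 120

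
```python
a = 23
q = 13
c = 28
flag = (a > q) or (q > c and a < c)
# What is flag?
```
Trace:
  a=23
  a=23, q=13
  a=23, q=13, c=28
  a=23, q=13, c=28, flag=True

Final answer: True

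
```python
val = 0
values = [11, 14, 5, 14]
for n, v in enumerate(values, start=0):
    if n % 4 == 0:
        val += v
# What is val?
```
Trace:
  val=0
  val=11, n=0, v=11
  val=11, n=1, v=14
  val=11, n=2, v=5
  val=11, n=3, v=14

Final answer: 11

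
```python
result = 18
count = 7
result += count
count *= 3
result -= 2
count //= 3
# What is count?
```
Trace:
  result=18
  result=18, count=7
  result=25, count=7
  result=25, count=21
  result=23, count=21
  result=23, count=7

Final answer: 7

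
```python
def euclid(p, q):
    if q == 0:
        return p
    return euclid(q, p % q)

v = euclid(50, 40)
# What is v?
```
Call trace:
euclid(p=50, q=40)
  euclid(p=40, q=10)
    euclid(p=10, q=0)
    -> return 10
  -> return 10
-> return 10

Final answer: 10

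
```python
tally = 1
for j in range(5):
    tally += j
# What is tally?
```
Trace:
  tally=1
  tally=1, j=0
  tally=2, j=1
  tally=4, j=2
  tally=7, j=3
  tally=11, j=4

Final answer: 11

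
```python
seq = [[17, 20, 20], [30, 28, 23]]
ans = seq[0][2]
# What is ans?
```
Trace:
  seq=[[17, 20, 20], [30, 28, 23]]
  seq=[[17, 20, 20], [30, 28, 23]], ans=20

Final answer: 20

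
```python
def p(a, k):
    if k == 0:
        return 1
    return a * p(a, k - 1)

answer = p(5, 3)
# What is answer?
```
Call trace:
p(a=5, k=3)
  p(a=5, k=2)
    p(a=5, k=1)
      p(a=5, k=0)
      -> return 1
    -> return 5
  -> return 25
-> return 125

Final answer: 125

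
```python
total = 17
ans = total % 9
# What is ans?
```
Trace:
  total=17
  total=17, ans=8

Final answer: 8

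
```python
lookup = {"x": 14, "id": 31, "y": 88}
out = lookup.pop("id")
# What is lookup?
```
Trace:
  lookup={'x': 14, 'id': 31, 'y': 88}
  lookup={'x': 14, 'y': 88}, out=31

Final answer: {'x': 14, 'y': 88}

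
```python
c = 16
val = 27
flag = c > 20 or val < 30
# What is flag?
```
Trace:
  c=16
  c=16, val=27
  c=16, val=27, flag=True

Final answer: True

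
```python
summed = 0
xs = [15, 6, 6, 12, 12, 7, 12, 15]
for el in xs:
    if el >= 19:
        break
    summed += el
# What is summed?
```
Trace:
  summed=0
  summed=15, el=15
  summed=21, el=6
  summed=27, el=6
  summed=39, el=12
  summed=51, el=12
  summed=58, el=7
  summed=70, el=12
  summed=85, el=15

Final answer: 85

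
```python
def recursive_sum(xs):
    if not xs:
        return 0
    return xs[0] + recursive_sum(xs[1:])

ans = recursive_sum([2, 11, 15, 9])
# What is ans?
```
Call trace:
recursive_sum(xs=[2, 11, 15, 9])
  recursive_sum(xs=[11, 15, 9])
    recursive_sum(xs=[15, 9])
      recursive_sum(xs=[9])
        recursive_sum(xs=[])
        -> return 0
      -> return 9
    -> return 24
  -> return 35
-> return 37

Final answer: 37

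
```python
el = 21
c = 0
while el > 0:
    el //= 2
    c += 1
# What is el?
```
Trace:
  el=21
  el=21, c=0
  el=10, c=1
  el=5, c=2
  el=2, c=3
  el=1, c=4
  el=0, c=5

Final answer: 0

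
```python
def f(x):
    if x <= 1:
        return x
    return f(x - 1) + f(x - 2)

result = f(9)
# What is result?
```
Call trace (a repeated sub-call is expanded the first time; later identical calls just restate its return value):
f(x=9)
  f(x=8)
    f(x=7)
      f(x=6)
        f(x=5)
          f(x=4)
            f(x=3)
              f(x=2)
                f(x=1)
                -> return 1
                f(x=0)
                -> return 0
              -> return 1
              f(x=1)
              -> return 1
            -> return 2
            f(x=2) -> return 1  (same call as traced above)
          -> return 3
          f(x=3) -> return 2  (same call as traced above)
        -> return 5
        f(x=4) -> return 3  (same call as traced above)
      -> return 8
      f(x=5) -> return 5  (same call as traced above)
    -> return 13
    f(x=6) -> return 8  (same call as traced above)
  -> return 21
  f(x=7) -> return 13  (same call as traced above)
-> return 34

Final answer: 34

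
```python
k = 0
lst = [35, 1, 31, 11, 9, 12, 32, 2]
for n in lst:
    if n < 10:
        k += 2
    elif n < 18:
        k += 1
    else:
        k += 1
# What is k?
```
Trace:
  k=0
  k=1, n=35
  k=3, n=1
  k=4, n=31
  k=5, n=11
  k=7, n=9
  k=8, n=12
  k=9, n=32
  k=11, n=2

Final answer: 11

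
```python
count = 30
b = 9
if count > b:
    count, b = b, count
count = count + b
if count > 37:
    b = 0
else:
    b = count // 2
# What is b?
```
Trace:
  count=30
  count=30, b=9
  count=9, b=30
  count=39, b=30
  count=39, b=0

Final answer: 0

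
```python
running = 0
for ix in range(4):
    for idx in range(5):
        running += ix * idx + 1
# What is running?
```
Trace:
  running=0
  running=1, ix=0, idx=0
  running=2, ix=0, idx=1
  running=3, ix=0, idx=2
  running=4, ix=0, idx=3
  running=5, ix=0, idx=4
  running=6, ix=1, idx=0
  running=8, ix=1, idx=1
  running=11, ix=1, idx=2
  running=15, ix=1, idx=3
  running=20, ix=1, idx=4
  running=21, ix=2, idx=0
  running=24, ix=2, idx=1
  running=29, ix=2, idx=2
  running=36, ix=2, idx=3
  running=45, ix=2, idx=4
  running=46, ix=3, idx=0
  running=50, ix=3, idx=1
  running=57, ix=3, idx=2
  running=67, ix=3, idx=3
  running=80, ix=3, idx=4

Final answer: 80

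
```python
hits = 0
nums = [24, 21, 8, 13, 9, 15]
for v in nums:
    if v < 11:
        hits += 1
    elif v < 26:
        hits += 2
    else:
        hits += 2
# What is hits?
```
Trace:
  hits=0
  hits=2, v=24
  hits=4, v=21
  hits=5, v=8
  hits=7, v=13
  hits=8, v=9
  hits=10, v=15

Final answer: 10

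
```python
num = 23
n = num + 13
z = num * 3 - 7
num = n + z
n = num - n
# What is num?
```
Trace:
  num=23
  num=23, n=36
  num=23, n=36, z=62
  num=98, n=36, z=62
  num=98, n=62, z=62

Final answer: 98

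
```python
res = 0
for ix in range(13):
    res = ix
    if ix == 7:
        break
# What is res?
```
Trace:
  res=0
  res=0, ix=0
  res=1, ix=1
  res=2, ix=2
  res=3, ix=3
  res=4, ix=4
  res=5, ix=5
  res=6, ix=6
  res=7, ix=7

Final answer: 7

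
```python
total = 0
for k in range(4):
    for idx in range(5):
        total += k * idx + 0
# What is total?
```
Trace:
  total=0
  total=0, k=0, idx=0
  total=0, k=0, idx=1
  total=0, k=0, idx=2
  total=0, k=0, idx=3
  total=0, k=0, idx=4
  total=0, k=1, idx=0
  total=1, k=1, idx=1
  total=3, k=1, idx=2
  total=6, k=1, idx=3
  total=10, k=1, idx=4
  total=10, k=2, idx=0
  total=12, k=2, idx=1
  total=16, k=2, idx=2
  total=22, k=2, idx=3
  total=30, k=2, idx=4
  total=30, k=3, idx=0
  total=33, k=3, idx=1
  total=39, k=3, idx=2
  total=48, k=3, idx=3
  total=60, k=3, idx=4

Final answer: 60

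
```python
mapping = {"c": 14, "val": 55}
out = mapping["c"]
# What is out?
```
Trace:
  mapping={'c': 14, 'val': 55}
  mapping={'c': 14, 'val': 55}, out=14

Final answer: 14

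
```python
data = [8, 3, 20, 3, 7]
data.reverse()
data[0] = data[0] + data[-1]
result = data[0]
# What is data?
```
Trace:
  data=[8, 3, 20, 3, 7]
  data=[7, 3, 20, 3, 8]
  data=[15, 3, 20, 3, 8]
  data=[15, 3, 20, 3, 8], result=15

Final answer: [15, 3, 20, 3, 8]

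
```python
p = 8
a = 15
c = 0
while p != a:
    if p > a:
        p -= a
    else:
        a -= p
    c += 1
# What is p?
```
Trace:
  p=8
  p=8, a=15
  p=8, a=15, c=0
  p=8, a=7, c=1
  p=1, a=7, c=2
  p=1, a=6, c=3
  p=1, a=5, c=4
  p=1, a=4, c=5
  p=1, a=3, c=6
  p=1, a=2, c=7
  p=1, a=1, c=8

Final answer: 1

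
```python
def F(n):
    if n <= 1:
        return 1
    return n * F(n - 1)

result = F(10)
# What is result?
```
Call trace:
F(n=10)
  F(n=9)
    F(n=8)
      F(n=7)
        F(n=6)
          F(n=5)
            F(n=4)
              F(n=3)
                F(n=2)
                  F(n=1)
                  -> return 1
                -> return 2
              -> return 6
            -> return 24
          -> return 120
        -> return 720
      -> return 5040
    -> return 40320
  -> return 362880
-> return 3628800

Final answer: 3628800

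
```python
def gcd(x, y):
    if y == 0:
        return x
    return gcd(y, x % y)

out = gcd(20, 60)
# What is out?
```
Call trace:
gcd(x=20, y=60)
  gcd(x=60, y=20)
    gcd(x=20, y=0)
    -> return 20
  -> return 20
-> return 20

Final answer: 20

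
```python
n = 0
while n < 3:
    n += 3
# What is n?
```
Trace:
  n=0
  n=3

Final answer: 3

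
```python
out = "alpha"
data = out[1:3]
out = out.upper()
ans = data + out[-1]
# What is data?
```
Trace:
  out='alpha'
  out='alpha', data='lp'
  out='ALPHA', data='lp'
  out='ALPHA', data='lp', ans='lpA'

Final answer: 'lp'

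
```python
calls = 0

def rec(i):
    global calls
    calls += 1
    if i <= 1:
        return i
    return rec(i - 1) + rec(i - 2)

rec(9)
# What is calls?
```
Call trace (a repeated sub-call is expanded the first time; later identical calls just restate its return value):
rec(i=9)
  rec(i=8)
    rec(i=7)
      rec(i=6)
        rec(i=5)
          rec(i=4)
            rec(i=3)
              rec(i=2)
                rec(i=1)
                -> return 1
                rec(i=0)
                -> return 0
              -> return 1
              rec(i=1)
              -> return 1
            -> return 2
            rec(i=2) -> return 1  (same call as traced above)
          -> return 3
          rec(i=3) -> return 2  (same call as traced above)
        -> return 5
        rec(i=4) -> return 3  (same call as traced above)
      -> return 8
      rec(i=5) -> return 5  (same call as traced above)
    -> return 13
    rec(i=6) -> return 8  (same call as traced above)
  -> return 21
  rec(i=7) -> return 13  (same call as traced above)
-> return 34

calls is incremented once per call, so count the calls in each subtree. Let C(i) = number of calls made by rec(i).
C(0) = C(1) = 1 (base case, no recursion); C(i) = 1 + C(i - 1) + C(i - 2) otherwise.
C(2) = 1 + C(1) + C(0) = 1 + 1 + 1 = 3
C(3) = 1 + C(2) + C(1) = 1 + 3 + 1 = 5
C(4) = 1 + C(3) + C(2) = 1 + 5 + 3 = 9
C(5) = 1 + C(4) + C(3) = 1 + 9 + 5 = 15
C(6) = 1 + C(5) + C(4) = 1 + 15 + 9 = 25
C(7) = 1 + C(6) + C(5) = 1 + 25 + 15 = 41
C(8) = 1 + C(7) + C(6) = 1 + 41 + 25 = 67
C(9) = 1 + C(8) + C(7) = 1 + 67 + 41 = 109
calls = C(9) = 109

Final answer: 109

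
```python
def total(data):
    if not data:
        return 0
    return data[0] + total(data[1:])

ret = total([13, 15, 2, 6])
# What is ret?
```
Call trace:
total(data=[13, 15, 2, 6])
  total(data=[15, 2, 6])
    total(data=[2, 6])
      total(data=[6])
        total(data=[])
        -> return 0
      -> return 6
    -> return 8
  -> return 23
-> return 36

Final answer: 36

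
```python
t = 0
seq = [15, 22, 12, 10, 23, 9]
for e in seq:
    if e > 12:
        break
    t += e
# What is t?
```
Trace:
  t=0
  t=0, e=15

Final answer: 0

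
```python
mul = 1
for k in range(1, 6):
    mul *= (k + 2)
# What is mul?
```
Trace:
  mul=1
  mul=3, k=1
  mul=12, k=2
  mul=60, k=3
  mul=360, k=4
  mul=2520, k=5

Final answer: 2520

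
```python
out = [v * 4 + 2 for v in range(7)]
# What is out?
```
Trace:
  v=0
  v=1
  v=2
  v=3
  v=4
  v=5
  v=6
  out=[2, 6, 10, 14, 18, 22, 26]

Final answer: [2, 6, 10, 14, 18, 22, 26]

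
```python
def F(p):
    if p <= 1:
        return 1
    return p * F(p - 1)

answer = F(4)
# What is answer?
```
Call trace:
F(p=4)
  F(p=3)
    F(p=2)
      F(p=1)
      -> return 1
    -> return 2
  -> return 6
-> return 24

Final answer: 24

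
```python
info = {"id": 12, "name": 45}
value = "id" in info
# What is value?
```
Trace:
  info={'id': 12, 'name': 45}
  info={'id': 12, 'name': 45}, value=True

Final answer: True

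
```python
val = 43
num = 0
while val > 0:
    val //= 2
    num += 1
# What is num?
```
Trace:
  val=43
  val=43, num=0
  val=21, num=1
  val=10, num=2
  val=5, num=3
  val=2, num=4
  val=1, num=5
  val=0, num=6

Final answer: 6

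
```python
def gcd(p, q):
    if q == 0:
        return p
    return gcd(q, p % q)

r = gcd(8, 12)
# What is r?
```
Call trace:
gcd(p=8, q=12)
  gcd(p=12, q=8)
    gcd(p=8, q=4)
      gcd(p=4, q=0)
      -> return 4
    -> return 4
  -> return 4
-> return 4

Final answer: 4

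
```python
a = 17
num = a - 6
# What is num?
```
Trace:
  a=17
  a=17, num=11

Final answer: 11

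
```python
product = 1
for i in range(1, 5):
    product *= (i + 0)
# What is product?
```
Trace:
  product=1
  product=1, i=1
  product=2, i=2
  product=6, i=3
  product=24, i=4

Final answer: 24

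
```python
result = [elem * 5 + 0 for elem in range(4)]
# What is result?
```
Trace:
  elem=0
  elem=1
  elem=2
  elem=3
  result=[0, 5, 10, 15]

Final answer: [0, 5, 10, 15]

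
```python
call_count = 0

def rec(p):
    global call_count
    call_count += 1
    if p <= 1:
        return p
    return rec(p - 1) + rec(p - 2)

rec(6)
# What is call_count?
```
Call trace (a repeated sub-call is expanded the first time; later identical calls just restate its return value):
rec(p=6)
  rec(p=5)
    rec(p=4)
      rec(p=3)
        rec(p=2)
          rec(p=1)
          -> return 1
          rec(p=0)
          -> return 0
        -> return 1
        rec(p=1)
        -> return 1
      -> return 2
      rec(p=2) -> return 1  (same call as traced above)
    -> return 3
    rec(p=3) -> return 2  (same call as traced above)
  -> return 5
  rec(p=4) -> return 3  (same call as traced above)
-> return 8

call_count is incremented once per call, so count the calls in each subtree. Let C(p) = number of calls made by rec(p).
C(0) = C(1) = 1 (base case, no recursion); C(p) = 1 + C(p - 1) + C(p - 2) otherwise.
C(2) = 1 + C(1) + C(0) = 1 + 1 + 1 = 3
C(3) = 1 + C(2) + C(1) = 1 + 3 + 1 = 5
C(4) = 1 + C(3) + C(2) = 1 + 5 + 3 = 9
C(5) = 1 + C(4) + C(3) = 1 + 9 + 5 = 15
C(6) = 1 + C(5) + C(4) = 1 + 15 + 9 = 25
call_count = C(6) = 25

Final answer: 25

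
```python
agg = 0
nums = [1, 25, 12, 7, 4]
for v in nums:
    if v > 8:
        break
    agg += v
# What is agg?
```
Trace:
  agg=0
  agg=1, v=1
  agg=1, v=25

Final answer: 1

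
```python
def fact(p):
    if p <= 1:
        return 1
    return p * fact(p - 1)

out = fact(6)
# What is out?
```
Call trace:
fact(p=6)
  fact(p=5)
    fact(p=4)
      fact(p=3)
        fact(p=2)
          fact(p=1)
          -> return 1
        -> return 2
      -> return 6
    -> return 24
  -> return 120
-> return 720

Final answer: 720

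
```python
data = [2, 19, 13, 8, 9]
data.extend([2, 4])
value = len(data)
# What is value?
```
Trace:
  data=[2, 19, 13, 8, 9]
  data=[2, 19, 13, 8, 9, 2, 4]
  data=[2, 19, 13, 8, 9, 2, 4], value=7

Final answer: 7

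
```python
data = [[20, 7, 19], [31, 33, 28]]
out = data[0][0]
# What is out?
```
Trace:
  data=[[20, 7, 19], [31, 33, 28]]
  data=[[20, 7, 19], [31, 33, 28]], out=20

Final answer: 20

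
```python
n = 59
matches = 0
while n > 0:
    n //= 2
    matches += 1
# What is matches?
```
Trace:
  n=59
  n=59, matches=0
  n=29, matches=1
  n=14, matches=2
  n=7, matches=3
  n=3, matches=4
  n=1, matches=5
  n=0, matches=6

Final answer: 6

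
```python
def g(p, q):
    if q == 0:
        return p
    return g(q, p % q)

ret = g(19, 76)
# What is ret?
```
Call trace:
g(p=19, q=76)
  g(p=76, q=19)
    g(p=19, q=0)
    -> return 19
  -> return 19
-> return 19

Final answer: 19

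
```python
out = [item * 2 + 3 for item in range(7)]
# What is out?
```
Trace:
  item=0
  item=1
  item=2
  item=3
  item=4
  item=5
  item=6
  out=[3, 5, 7, 9, 11, 13, 15]

Final answer: [3, 5, 7, 9, 11, 13, 15]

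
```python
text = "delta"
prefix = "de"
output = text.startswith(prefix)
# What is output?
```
Trace:
  text='delta'
  text='delta', prefix='de'
  text='delta', prefix='de', output=True

Final answer: True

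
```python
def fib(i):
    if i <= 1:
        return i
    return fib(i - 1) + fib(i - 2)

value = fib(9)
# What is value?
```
Call trace (a repeated sub-call is expanded the first time; later identical calls just restate its return value):
fib(i=9)
  fib(i=8)
    fib(i=7)
      fib(i=6)
        fib(i=5)
          fib(i=4)
            fib(i=3)
              fib(i=2)
                fib(i=1)
                -> return 1
                fib(i=0)
                -> return 0
              -> return 1
              fib(i=1)
              -> return 1
            -> return 2
            fib(i=2) -> return 1  (same call as traced above)
          -> return 3
          fib(i=3) -> return 2  (same call as traced above)
        -> return 5
        fib(i=4) -> return 3  (same call as traced above)
      -> return 8
      fib(i=5) -> return 5  (same call as traced above)
    -> return 13
    fib(i=6) -> return 8  (same call as traced above)
  -> return 21
  fib(i=7) -> return 13  (same call as traced above)
-> return 34

Final answer: 34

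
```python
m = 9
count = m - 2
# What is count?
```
Trace:
  m=9
  m=9, count=7

Final answer: 7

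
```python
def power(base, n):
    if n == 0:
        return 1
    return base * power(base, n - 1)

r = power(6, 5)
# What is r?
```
Call trace:
power(base=6, n=5)
  power(base=6, n=4)
    power(base=6, n=3)
      power(base=6, n=2)
        power(base=6, n=1)
          power(base=6, n=0)
          -> return 1
        -> return 6
      -> return 36
    -> return 216
  -> return 1296
-> return 7776

Final answer: 7776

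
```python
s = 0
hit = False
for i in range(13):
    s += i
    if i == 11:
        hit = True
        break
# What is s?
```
Trace:
  s=0
  s=0, hit=False
  s=0, hit=False, i=0
  s=1, hit=False, i=1
  s=3, hit=False, i=2
  s=6, hit=False, i=3
  s=10, hit=False, i=4
  s=15, hit=False, i=5
  s=21, hit=False, i=6
  s=28, hit=False, i=7
  s=36, hit=False, i=8
  s=45, hit=False, i=9
  s=55, hit=False, i=10
  s=66, hit=True, i=11

Final answer: 66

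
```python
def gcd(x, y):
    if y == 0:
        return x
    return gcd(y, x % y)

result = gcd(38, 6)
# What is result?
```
Call trace:
gcd(x=38, y=6)
  gcd(x=6, y=2)
    gcd(x=2, y=0)
    -> return 2
  -> return 2
-> return 2

Final answer: 2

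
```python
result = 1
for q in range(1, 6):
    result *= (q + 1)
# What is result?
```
Trace:
  result=1
  result=2, q=1
  result=6, q=2
  result=24, q=3
  result=120, q=4
  result=720, q=5

Final answer: 720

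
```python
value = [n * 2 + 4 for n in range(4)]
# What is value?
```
Trace:
  n=0
  n=1
  n=2
  n=3
  value=[4, 6, 8, 10]

Final answer: [4, 6, 8, 10]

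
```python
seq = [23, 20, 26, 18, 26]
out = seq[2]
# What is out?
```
Trace:
  seq=[23, 20, 26, 18, 26]
  seq=[23, 20, 26, 18, 26], out=26

Final answer: 26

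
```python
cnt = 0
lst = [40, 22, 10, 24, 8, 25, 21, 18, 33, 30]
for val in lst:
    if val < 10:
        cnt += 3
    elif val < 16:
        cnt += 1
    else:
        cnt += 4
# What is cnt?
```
Trace:
  cnt=0
  cnt=4, val=40
  cnt=8, val=22
  cnt=9, val=10
  cnt=13, val=24
  cnt=16, val=8
  cnt=20, val=25
  cnt=24, val=21
  cnt=28, val=18
  cnt=32, val=33
  cnt=36, val=30

Final answer: 36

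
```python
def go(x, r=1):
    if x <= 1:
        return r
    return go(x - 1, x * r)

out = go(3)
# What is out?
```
Call trace:
go(x=3, r=1)
  go(x=2, r=3)
    go(x=1, r=6)
    -> return 6
  -> return 6
-> return 6

Final answer: 6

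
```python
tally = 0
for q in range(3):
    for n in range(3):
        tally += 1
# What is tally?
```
Trace:
  tally=0
  tally=1, q=0, n=0
  tally=2, q=0, n=1
  tally=3, q=0, n=2
  tally=4, q=1, n=0
  tally=5, q=1, n=1
  tally=6, q=1, n=2
  tally=7, q=2, n=0
  tally=8, q=2, n=1
  tally=9, q=2, n=2

Final answer: 9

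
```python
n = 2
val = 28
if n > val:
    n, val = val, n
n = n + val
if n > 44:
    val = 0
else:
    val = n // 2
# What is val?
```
Trace:
  n=2
  n=2, val=28
  n=2, val=28
  n=30, val=28
  n=30, val=15

Final answer: 15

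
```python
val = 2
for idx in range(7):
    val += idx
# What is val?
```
Trace:
  val=2
  val=2, idx=0
  val=3, idx=1
  val=5, idx=2
  val=8, idx=3
  val=12, idx=4
  val=17, idx=5
  val=23, idx=6

Final answer: 23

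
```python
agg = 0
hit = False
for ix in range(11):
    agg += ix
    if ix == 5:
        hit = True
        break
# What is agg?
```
Trace:
  agg=0
  agg=0, hit=False
  agg=0, hit=False, ix=0
  agg=1, hit=False, ix=1
  agg=3, hit=False, ix=2
  agg=6, hit=False, ix=3
  agg=10, hit=False, ix=4
  agg=15, hit=True, ix=5

Final answer: 15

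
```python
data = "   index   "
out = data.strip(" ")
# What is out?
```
Trace:
  data='   index   '
  data='   index   ', out='index'

Final answer: 'index'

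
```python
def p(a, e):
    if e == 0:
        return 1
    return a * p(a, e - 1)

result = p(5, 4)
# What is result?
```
Call trace:
p(a=5, e=4)
  p(a=5, e=3)
    p(a=5, e=2)
      p(a=5, e=1)
        p(a=5, e=0)
        -> return 1
      -> return 5
    -> return 25
  -> return 125
-> return 625

Final answer: 625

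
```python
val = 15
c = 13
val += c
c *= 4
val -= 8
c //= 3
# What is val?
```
Trace:
  val=15
  val=15, c=13
  val=28, c=13
  val=28, c=52
  val=20, c=52
  val=20, c=17

Final answer: 20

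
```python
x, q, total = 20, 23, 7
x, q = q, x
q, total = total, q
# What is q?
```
Trace:
  x=20, q=23, total=7
  x=23, q=20, total=7
  x=23, q=7, total=20

Final answer: 7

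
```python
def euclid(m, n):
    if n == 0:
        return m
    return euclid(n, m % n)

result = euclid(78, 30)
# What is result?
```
Call trace:
euclid(m=78, n=30)
  euclid(m=30, n=18)
    euclid(m=18, n=12)
      euclid(m=12, n=6)
        euclid(m=6, n=0)
        -> return 6
      -> return 6
    -> return 6
  -> return 6
-> return 6

Final answer: 6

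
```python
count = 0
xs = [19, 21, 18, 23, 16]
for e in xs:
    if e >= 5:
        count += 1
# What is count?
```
Trace:
  count=0
  count=1, e=19
  count=2, e=21
  count=3, e=18
  count=4, e=23
  count=5, e=16

Final answer: 5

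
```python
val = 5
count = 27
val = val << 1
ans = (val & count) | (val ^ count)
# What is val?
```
Trace:
  val=5
  val=5, count=27
  val=10, count=27
  val=10, count=27, ans=27

Final answer: 10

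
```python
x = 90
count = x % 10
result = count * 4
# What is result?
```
Trace:
  x=90
  x=90, count=0
  x=90, count=0, result=0

Final answer: 0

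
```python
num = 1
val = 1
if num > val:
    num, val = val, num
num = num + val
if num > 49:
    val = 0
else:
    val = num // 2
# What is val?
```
Trace:
  num=1
  num=1, val=1
  num=1, val=1
  num=2, val=1
  num=2, val=1

Final answer: 1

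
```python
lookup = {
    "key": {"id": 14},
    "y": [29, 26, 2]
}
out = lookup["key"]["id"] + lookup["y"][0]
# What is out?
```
Trace:
  lookup={'key': {'id': 14}, 'y': [29, 26, 2]}
  lookup={'key': {'id': 14}, 'y': [29, 26, 2]}, out=43

Final answer: 43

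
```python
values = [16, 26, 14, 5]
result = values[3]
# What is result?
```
Trace:
  values=[16, 26, 14, 5]
  values=[16, 26, 14, 5], result=5

Final answer: 5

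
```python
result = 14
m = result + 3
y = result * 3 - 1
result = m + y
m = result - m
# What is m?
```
Trace:
  result=14
  result=14, m=17
  result=14, m=17, y=41
  result=58, m=17, y=41
  result=58, m=41, y=41

Final answer: 41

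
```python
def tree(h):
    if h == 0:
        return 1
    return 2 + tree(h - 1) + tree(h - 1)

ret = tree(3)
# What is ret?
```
Call trace (a repeated sub-call is expanded the first time; later identical calls just restate its return value):
tree(h=3)
  tree(h=2)
    tree(h=1)
      tree(h=0)
      -> return 1
      tree(h=0)
      -> return 1
    -> return 4
    tree(h=1) -> return 4  (same call as traced above)
  -> return 10
  tree(h=2) -> return 10  (same call as traced above)
-> return 22

Final answer: 22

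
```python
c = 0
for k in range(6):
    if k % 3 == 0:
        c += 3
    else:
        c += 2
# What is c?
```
Trace:
  c=0
  c=3, k=0
  c=5, k=1
  c=7, k=2
  c=10, k=3
  c=12, k=4
  c=14, k=5

Final answer: 14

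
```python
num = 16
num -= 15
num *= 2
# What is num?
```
Trace:
  num=16
  num=1
  num=2

Final answer: 2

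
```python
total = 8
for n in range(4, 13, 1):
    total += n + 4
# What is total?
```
Trace:
  total=8
  total=16, n=4
  total=25, n=5
  total=35, n=6
  total=46, n=7
  total=58, n=8
  total=71, n=9
  total=85, n=10
  total=100, n=11
  total=116, n=12

Final answer: 116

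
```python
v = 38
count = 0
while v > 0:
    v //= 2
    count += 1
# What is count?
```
Trace:
  v=38
  v=38, count=0
  v=19, count=1
  v=9, count=2
  v=4, count=3
  v=2, count=4
  v=1, count=5
  v=0, count=6

Final answer: 6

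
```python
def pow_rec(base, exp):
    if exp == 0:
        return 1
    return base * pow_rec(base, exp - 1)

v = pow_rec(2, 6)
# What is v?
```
Call trace:
pow_rec(base=2, exp=6)
  pow_rec(base=2, exp=5)
    pow_rec(base=2, exp=4)
      pow_rec(base=2, exp=3)
        pow_rec(base=2, exp=2)
          pow_rec(base=2, exp=1)
            pow_rec(base=2, exp=0)
            -> return 1
          -> return 2
        -> return 4
      -> return 8
    -> return 16
  -> return 32
-> return 64

Final answer: 64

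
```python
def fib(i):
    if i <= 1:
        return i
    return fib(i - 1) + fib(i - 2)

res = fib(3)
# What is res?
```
Call trace:
fib(i=3)
  fib(i=2)
    fib(i=1)
    -> return 1
    fib(i=0)
    -> return 0
  -> return 1
  fib(i=1)
  -> return 1
-> return 2

Final answer: 2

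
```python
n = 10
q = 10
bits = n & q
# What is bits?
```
Trace:
  n=10
  n=10, q=10
  n=10, q=10, bits=10

Final answer: 10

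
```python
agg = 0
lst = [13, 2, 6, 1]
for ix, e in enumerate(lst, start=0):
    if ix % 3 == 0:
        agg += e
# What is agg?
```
Trace:
  agg=0
  agg=13, ix=0, e=13
  agg=13, ix=1, e=2
  agg=13, ix=2, e=6
  agg=14, ix=3, e=1

Final answer: 14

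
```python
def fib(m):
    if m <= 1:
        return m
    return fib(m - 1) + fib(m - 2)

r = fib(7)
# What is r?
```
Call trace (a repeated sub-call is expanded the first time; later identical calls just restate its return value):
fib(m=7)
  fib(m=6)
    fib(m=5)
      fib(m=4)
        fib(m=3)
          fib(m=2)
            fib(m=1)
            -> return 1
            fib(m=0)
            -> return 0
          -> return 1
          fib(m=1)
          -> return 1
        -> return 2
        fib(m=2) -> return 1  (same call as traced above)
      -> return 3
      fib(m=3) -> return 2  (same call as traced above)
    -> return 5
    fib(m=4) -> return 3  (same call as traced above)
  -> return 8
  fib(m=5) -> return 5  (same call as traced above)
-> return 13

Final answer: 13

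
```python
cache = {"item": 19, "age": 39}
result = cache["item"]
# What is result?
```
Trace:
  cache={'item': 19, 'age': 39}
  cache={'item': 19, 'age': 39}, result=19

Final answer: 19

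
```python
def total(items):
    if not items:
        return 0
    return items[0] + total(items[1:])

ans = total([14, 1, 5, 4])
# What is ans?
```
Call trace:
total(items=[14, 1, 5, 4])
  total(items=[1, 5, 4])
    total(items=[5, 4])
      total(items=[4])
        total(items=[])
        -> return 0
      -> return 4
    -> return 9
  -> return 10
-> return 24

Final answer: 24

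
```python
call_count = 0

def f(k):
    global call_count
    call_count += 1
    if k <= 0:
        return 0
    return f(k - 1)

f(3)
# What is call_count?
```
Call trace:
f(k=3)
  f(k=2)
    f(k=1)
      f(k=0)
      -> return 0
    -> return 0
  -> return 0
-> return 0

call_count is incremented once per call. f is entered once for each k = 3, 2, 1, 0 (the k <= 0 call returns without recursing), i.e. 3 + 1 calls.
call_count = 4

Final answer: 4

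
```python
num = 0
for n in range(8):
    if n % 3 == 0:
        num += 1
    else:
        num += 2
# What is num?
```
Trace:
  num=0
  num=1, n=0
  num=3, n=1
  num=5, n=2
  num=6, n=3
  num=8, n=4
  num=10, n=5
  num=11, n=6
  num=13, n=7

Final answer: 13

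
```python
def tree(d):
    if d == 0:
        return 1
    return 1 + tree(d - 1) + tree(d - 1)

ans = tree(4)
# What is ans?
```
Call trace (a repeated sub-call is expanded the first time; later identical calls just restate its return value):
tree(d=4)
  tree(d=3)
    tree(d=2)
      tree(d=1)
        tree(d=0)
        -> return 1
        tree(d=0)
        -> return 1
      -> return 3
      tree(d=1) -> return 3  (same call as traced above)
    -> return 7
    tree(d=2) -> return 7  (same call as traced above)
  -> return 15
  tree(d=3) -> return 15  (same call as traced above)
-> return 31

Final answer: 31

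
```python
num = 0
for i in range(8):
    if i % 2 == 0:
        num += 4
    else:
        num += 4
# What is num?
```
Trace:
  num=0
  num=4, i=0
  num=8, i=1
  num=12, i=2
  num=16, i=3
  num=20, i=4
  num=24, i=5
  num=28, i=6
  num=32, i=7

Final answer: 32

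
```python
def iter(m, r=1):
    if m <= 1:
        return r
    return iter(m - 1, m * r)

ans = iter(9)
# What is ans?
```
Call trace:
iter(m=9, r=1)
  iter(m=8, r=9)
    iter(m=7, r=72)
      iter(m=6, r=504)
        iter(m=5, r=3024)
          iter(m=4, r=15120)
            iter(m=3, r=60480)
              iter(m=2, r=181440)
                iter(m=1, r=362880)
                -> return 362880
              -> return 362880
            -> return 362880
          -> return 362880
        -> return 362880
      -> return 362880
    -> return 362880
  -> return 362880
-> return 362880

Final answer: 362880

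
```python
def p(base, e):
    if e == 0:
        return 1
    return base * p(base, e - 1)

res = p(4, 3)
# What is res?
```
Call trace:
p(base=4, e=3)
  p(base=4, e=2)
    p(base=4, e=1)
      p(base=4, e=0)
      -> return 1
    -> return 4
  -> return 16
-> return 64

Final answer: 64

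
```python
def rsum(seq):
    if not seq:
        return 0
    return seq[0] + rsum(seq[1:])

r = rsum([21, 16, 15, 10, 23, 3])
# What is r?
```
Call trace:
rsum(seq=[21, 16, 15, 10, 23, 3])
  rsum(seq=[16, 15, 10, 23, 3])
    rsum(seq=[15, 10, 23, 3])
      rsum(seq=[10, 23, 3])
        rsum(seq=[23, 3])
          rsum(seq=[3])
            rsum(seq=[])
            -> return 0
          -> return 3
        -> return 26
      -> return 36
    -> return 51
  -> return 67
-> return 88

Final answer: 88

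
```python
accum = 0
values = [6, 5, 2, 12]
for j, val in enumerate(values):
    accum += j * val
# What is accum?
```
Trace:
  accum=0
  accum=0, j=0, val=6
  accum=5, j=1, val=5
  accum=9, j=2, val=2
  accum=45, j=3, val=12

Final answer: 45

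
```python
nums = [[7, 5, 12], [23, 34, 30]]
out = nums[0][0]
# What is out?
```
Trace:
  nums=[[7, 5, 12], [23, 34, 30]]
  nums=[[7, 5, 12], [23, 34, 30]], out=7

Final answer: 7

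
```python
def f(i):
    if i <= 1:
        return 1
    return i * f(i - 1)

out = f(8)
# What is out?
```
Call trace:
f(i=8)
  f(i=7)
    f(i=6)
      f(i=5)
        f(i=4)
          f(i=3)
            f(i=2)
              f(i=1)
              -> return 1
            -> return 2
          -> return 6
        -> return 24
      -> return 120
    -> return 720
  -> return 5040
-> return 40320

Final answer: 40320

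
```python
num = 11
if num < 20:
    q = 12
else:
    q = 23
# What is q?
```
Trace:
  num=11
  num=11, q=12

Final answer: 12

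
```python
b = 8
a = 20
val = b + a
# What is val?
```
Trace:
  b=8
  b=8, a=20
  b=8, a=20, val=28

Final answer: 28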